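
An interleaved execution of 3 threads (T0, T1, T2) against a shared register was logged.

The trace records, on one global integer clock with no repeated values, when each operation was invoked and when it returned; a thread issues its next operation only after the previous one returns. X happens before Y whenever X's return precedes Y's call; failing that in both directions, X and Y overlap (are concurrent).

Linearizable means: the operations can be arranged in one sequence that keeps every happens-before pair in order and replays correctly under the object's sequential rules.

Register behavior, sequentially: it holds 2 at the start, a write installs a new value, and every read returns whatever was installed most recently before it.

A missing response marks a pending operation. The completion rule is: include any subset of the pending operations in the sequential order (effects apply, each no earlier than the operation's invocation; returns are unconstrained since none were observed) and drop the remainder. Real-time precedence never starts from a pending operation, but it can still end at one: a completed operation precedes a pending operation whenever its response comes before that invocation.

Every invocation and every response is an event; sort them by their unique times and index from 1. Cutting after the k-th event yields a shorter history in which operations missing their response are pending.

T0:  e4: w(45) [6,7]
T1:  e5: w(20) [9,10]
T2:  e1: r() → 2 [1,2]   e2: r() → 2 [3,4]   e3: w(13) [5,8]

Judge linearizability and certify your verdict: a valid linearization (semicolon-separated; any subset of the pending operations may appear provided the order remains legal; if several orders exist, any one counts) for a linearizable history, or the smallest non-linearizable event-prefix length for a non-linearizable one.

step 1: e1 r() → 2 — value 2
step 2: e2 r() → 2 — value 2
step 3: e3 w(13) — value 13
step 4: e4 w(45) — value 45
step 5: e5 w(20) — value 20

linearizable — witness: e1; e2; e3; e4; e5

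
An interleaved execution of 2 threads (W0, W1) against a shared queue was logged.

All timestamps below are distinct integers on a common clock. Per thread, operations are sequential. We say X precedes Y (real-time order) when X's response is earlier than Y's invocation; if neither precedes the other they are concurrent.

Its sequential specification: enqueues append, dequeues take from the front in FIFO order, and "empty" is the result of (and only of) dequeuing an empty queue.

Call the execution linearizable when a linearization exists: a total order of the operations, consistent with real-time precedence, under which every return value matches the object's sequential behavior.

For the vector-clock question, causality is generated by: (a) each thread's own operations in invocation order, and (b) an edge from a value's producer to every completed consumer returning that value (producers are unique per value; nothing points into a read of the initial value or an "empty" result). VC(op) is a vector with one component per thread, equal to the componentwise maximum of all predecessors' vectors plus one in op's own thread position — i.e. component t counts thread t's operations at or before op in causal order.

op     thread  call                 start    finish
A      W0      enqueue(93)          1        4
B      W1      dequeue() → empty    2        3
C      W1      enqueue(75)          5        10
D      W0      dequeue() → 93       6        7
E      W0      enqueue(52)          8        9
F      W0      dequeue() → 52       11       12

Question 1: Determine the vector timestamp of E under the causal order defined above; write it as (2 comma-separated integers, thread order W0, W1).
Answer: (3, 0)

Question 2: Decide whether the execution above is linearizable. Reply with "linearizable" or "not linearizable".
linearizable

one valid linearization: B, A, D, E, C, F
1. B dequeue() → empty, leaving queue <>
2. A enqueue(93), leaving queue <93>
3. D dequeue() → 93, leaving queue <>
4. E enqueue(52), leaving queue <52>
5. C enqueue(75), leaving queue <52,75>
6. F dequeue() → 52, leaving queue <75>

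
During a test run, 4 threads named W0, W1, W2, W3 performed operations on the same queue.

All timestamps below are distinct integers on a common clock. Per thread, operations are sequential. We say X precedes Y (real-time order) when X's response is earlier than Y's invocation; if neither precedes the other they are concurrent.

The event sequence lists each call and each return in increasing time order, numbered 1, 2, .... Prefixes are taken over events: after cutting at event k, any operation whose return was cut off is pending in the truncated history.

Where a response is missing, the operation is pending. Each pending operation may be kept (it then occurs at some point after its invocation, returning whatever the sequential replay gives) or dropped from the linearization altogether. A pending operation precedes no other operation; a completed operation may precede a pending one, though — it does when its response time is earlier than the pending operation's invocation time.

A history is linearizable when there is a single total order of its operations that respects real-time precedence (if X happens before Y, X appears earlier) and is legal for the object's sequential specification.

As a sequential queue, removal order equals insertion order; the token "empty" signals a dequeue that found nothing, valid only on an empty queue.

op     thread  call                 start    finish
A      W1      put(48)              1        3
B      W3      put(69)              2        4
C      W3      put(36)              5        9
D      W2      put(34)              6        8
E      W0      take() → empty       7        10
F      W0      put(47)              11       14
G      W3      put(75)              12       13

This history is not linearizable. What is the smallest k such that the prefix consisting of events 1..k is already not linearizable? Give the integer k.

10

events 1..9 are still linearizable — one witness is A, B, C, D:
after step 1 (A put(48)): queue <48>
after step 2 (B put(69)): queue <48,69>
after step 3 (C put(36)): queue <48,69,36>
after step 4 (D put(34)): queue <48,69,36,34>
adding event 10 (E responds at 10) leaves no legal real-time order
one such order, A, B, C, D, E, breaks at step 5 where E take() → empty is illegal
one such order, A, B, C, E, D, breaks at step 4 where E take() → empty is illegal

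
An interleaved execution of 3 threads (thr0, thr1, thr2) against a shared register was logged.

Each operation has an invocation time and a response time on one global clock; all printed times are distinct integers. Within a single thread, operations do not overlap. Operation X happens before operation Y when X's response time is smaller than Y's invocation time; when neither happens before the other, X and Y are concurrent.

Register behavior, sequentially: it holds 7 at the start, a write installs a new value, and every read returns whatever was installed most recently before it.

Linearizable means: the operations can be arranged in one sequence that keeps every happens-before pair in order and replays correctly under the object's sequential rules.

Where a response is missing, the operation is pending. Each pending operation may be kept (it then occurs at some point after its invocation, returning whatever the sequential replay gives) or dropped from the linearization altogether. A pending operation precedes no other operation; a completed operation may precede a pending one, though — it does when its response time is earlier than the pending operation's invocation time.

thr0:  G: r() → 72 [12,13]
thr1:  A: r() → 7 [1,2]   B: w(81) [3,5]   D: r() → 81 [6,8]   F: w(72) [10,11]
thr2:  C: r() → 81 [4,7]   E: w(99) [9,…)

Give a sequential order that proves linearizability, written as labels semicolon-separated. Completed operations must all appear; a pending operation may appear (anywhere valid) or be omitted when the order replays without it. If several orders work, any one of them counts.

A; B; C; D; E; F; G

1. A r() → 7, leaving value 7
2. B w(81), leaving value 81
3. C r() → 81, leaving value 81
4. D r() → 81, leaving value 81
5. E w(99) (pending, included), leaving value 99
6. F w(72), leaving value 72
7. G r() → 72, leaving value 72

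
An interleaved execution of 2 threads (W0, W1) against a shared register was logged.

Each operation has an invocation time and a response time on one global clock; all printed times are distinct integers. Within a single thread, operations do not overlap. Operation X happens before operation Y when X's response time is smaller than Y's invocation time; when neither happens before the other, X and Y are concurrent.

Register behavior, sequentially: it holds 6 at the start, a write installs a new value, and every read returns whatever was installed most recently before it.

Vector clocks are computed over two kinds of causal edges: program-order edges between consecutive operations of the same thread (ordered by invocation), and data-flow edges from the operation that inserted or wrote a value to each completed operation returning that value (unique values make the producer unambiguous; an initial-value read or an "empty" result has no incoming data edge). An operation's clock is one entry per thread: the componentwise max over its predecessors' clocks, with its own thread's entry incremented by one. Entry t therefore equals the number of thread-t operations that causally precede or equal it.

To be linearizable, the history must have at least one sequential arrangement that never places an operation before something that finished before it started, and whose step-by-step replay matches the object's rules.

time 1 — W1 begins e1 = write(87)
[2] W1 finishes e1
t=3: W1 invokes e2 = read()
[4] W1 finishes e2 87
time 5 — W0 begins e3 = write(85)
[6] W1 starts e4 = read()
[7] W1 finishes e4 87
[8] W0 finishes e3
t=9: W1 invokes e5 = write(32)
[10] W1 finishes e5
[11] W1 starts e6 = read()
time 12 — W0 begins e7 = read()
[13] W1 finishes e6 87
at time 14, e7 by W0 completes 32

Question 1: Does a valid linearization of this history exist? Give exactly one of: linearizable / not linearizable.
not linearizable

the violation lands at event 13, e6's response at time 13: events 1..12 linearize, events 1..13 do not
6 completed operations, 2 real-time-consistent orders — every register replay fails
include/drop combinations of the 1 pending operation (e7) were all tried; none helps
e.g. e1, e2, e3, e4, e5, e6 (pending dropped): illegal at step 4, since e4 read() → 87 cannot apply there
e.g. e1, e2, e4, e3, e5, e6 (pending dropped): illegal at step 6, since e6 read() → 87 cannot apply there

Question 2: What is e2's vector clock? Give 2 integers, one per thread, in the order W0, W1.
(0, 2)

e1 (invocation 1): nothing precedes it; W1's component alone gives (0, 1)
e3 (invocation 5): nothing precedes it; W0's component alone gives (1, 0)
VC(e2, invoked at 3): max of VC(e1)=(0, 1), then +1 on thread W1 → (0, 2)
VC(e4, invoked at 6): max of VC(e1)=(0, 1), VC(e2)=(0, 2), then +1 on thread W1 → (0, 3)
VC(e5, invoked at 9): max of VC(e4)=(0, 3), then +1 on thread W1 → (0, 4)
VC(e6, invoked at 11): max of VC(e1)=(0, 1), VC(e5)=(0, 4), then +1 on thread W1 → (0, 5)
VC(e7, invoked at 12): max of VC(e3)=(1, 0), VC(e5)=(0, 4), then +1 on thread W0 → (2, 4)
target: VC(e2) = (0, 2)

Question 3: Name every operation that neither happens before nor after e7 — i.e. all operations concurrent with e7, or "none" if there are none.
e6

e7 spans [12,14]; an op avoiding the whole window 12..14 is ordered, any other is concurrent
e1 [1,2]: before
e2 [3,4]: before
e3 [5,8]: before
e4 [6,7]: before
e5 [9,10]: before
e6 [11,13]: concurrent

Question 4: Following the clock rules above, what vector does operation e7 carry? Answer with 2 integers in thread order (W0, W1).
(2, 4)

e1, invoked 1, has no incoming edges; only W1's bump applies → (0, 1)
e3, invoked 5, has no incoming edges; only W0's bump applies → (1, 0)
merge at e2 (invoked 3): VC(e1)=(0, 1), own-thread bump on W1 → (0, 2)
merge at e4 (invoked 6): VC(e1)=(0, 1), VC(e2)=(0, 2), own-thread bump on W1 → (0, 3)
merge at e5 (invoked 9): VC(e4)=(0, 3), own-thread bump on W1 → (0, 4)
merge at e6 (invoked 11): VC(e1)=(0, 1), VC(e5)=(0, 4), own-thread bump on W1 → (0, 5)
merge at e7 (invoked 12): VC(e3)=(1, 0), VC(e5)=(0, 4), own-thread bump on W0 → (2, 4)
target: VC(e7) = (2, 4)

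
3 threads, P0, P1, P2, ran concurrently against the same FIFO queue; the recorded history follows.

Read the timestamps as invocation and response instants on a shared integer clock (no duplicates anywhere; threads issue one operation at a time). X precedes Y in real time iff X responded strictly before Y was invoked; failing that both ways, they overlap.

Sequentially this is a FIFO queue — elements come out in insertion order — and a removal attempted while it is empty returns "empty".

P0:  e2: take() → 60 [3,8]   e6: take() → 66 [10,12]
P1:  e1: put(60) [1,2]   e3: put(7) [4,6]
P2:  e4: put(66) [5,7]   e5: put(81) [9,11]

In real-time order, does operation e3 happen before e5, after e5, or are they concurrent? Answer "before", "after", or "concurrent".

e3 spans [4,6], e5 spans [9,11]
resp(e3)=6 < inv(e5)=9

before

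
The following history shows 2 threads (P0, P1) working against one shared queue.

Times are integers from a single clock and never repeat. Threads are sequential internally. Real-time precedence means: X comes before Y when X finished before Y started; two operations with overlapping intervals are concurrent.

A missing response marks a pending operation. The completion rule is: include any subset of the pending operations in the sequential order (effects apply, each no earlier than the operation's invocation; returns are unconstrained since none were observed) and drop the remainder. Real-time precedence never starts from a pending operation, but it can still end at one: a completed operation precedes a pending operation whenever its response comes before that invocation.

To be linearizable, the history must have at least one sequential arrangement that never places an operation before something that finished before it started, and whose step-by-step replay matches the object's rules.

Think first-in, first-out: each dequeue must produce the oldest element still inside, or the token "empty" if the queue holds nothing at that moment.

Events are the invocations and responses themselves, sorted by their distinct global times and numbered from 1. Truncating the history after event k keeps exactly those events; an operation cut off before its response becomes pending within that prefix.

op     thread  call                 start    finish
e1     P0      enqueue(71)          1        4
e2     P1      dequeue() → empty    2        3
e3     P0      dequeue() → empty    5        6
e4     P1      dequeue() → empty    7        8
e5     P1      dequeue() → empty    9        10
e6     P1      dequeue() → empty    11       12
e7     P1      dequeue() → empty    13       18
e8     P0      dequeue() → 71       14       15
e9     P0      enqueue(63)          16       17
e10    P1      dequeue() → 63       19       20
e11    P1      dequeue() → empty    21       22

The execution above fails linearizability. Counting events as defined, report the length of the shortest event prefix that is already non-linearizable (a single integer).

one valid order for events 1..5 is e2, e1:
step 1: e2 dequeue() → empty — queue <>
step 2: e1 enqueue(71) — queue <71>
event 6 — e3's response, time 6 — after it, nothing linearizes
take e1, e2, e3: step 2 already fails, because e2 dequeue() → empty cannot occur there
take e2, e1, e3: step 3 already fails, because e3 dequeue() → empty cannot occur there

6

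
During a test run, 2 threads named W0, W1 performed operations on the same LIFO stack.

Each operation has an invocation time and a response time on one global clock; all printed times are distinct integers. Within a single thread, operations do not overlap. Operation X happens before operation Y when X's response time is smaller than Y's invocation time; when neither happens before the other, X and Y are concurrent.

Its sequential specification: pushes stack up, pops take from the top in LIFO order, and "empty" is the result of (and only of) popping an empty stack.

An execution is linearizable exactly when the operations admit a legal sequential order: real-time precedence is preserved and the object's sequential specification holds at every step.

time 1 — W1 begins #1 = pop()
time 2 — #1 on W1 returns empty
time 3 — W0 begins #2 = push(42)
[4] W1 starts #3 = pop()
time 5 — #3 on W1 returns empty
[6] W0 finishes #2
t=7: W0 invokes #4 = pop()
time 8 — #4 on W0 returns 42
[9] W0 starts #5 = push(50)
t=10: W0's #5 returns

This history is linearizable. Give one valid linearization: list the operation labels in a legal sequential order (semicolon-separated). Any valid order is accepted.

1. #1 pop() → empty, leaving stack <>
2. #3 pop() → empty, leaving stack <>
3. #2 push(42), leaving stack <42>
4. #4 pop() → 42, leaving stack <>
5. #5 push(50), leaving stack <50>

#1; #3; #2; #4; #5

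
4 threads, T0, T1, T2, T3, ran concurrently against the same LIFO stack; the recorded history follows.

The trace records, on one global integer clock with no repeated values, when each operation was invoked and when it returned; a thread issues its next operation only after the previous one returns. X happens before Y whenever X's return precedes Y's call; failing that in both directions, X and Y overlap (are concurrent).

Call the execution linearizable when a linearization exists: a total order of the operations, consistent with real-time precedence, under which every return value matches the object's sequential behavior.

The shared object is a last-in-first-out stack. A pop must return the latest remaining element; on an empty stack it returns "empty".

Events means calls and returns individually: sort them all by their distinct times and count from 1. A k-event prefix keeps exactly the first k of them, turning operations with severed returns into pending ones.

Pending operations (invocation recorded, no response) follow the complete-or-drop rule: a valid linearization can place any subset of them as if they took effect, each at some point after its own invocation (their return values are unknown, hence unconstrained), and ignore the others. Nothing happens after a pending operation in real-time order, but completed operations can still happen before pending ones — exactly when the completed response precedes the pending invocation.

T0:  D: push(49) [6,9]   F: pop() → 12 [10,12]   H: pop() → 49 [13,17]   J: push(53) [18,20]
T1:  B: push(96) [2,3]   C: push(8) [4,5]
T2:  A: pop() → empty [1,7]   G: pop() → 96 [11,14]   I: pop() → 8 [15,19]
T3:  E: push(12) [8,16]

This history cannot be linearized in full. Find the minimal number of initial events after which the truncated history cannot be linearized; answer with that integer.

14

a valid linearization of events 1..13 exists, for instance A, B, C, D, E, F:
1. A pop() → empty, leaving stack <>
2. B push(96), leaving stack <96>
3. C push(8), leaving stack <96,8>
4. D push(49), leaving stack <96,8,49>
5. E push(12) (pending, included), leaving stack <96,8,49,12>
6. F pop() → 12, leaving stack <96,8,49>
once event 14 joins (G's response, time 14), exhaustive search finds no witness
no escape via the 2 pending operations (E, H): every completion choice fails
one such order, A, B, C, D, F, G (pending dropped), breaks at step 5 where F pop() → 12 is illegal
one such order, A, B, C, D, G, F (pending dropped), breaks at step 5 where G pop() → 96 is illegal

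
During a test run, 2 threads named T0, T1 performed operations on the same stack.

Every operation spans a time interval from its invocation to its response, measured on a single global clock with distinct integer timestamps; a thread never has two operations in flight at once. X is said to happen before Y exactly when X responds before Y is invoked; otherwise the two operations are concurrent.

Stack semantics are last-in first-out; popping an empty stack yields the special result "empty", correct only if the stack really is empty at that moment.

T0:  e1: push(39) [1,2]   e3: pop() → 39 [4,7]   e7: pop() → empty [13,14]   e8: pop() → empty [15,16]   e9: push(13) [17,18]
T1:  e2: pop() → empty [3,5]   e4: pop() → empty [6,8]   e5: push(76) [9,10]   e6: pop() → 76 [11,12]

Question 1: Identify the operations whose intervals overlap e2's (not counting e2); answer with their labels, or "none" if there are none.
e3

e2 runs from 3 to 5; window-overlapping ops are concurrent
e1 [1,2]: before
e3 [4,7]: concurrent
e4 [6,8]: after
e5 [9,10]: after
e6 [11,12]: after
e7 [13,14]: after
e8 [15,16]: after
e9 [17,18]: after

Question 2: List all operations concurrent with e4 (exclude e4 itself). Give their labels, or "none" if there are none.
e3

overlap test against e4 [6,8]: concurrent iff the interval meets 6..8
e1 [1,2]: before
e2 [3,5]: before
e3 [4,7]: concurrent
e5 [9,10]: after
e6 [11,12]: after
e7 [13,14]: after
e8 [15,16]: after
e9 [17,18]: after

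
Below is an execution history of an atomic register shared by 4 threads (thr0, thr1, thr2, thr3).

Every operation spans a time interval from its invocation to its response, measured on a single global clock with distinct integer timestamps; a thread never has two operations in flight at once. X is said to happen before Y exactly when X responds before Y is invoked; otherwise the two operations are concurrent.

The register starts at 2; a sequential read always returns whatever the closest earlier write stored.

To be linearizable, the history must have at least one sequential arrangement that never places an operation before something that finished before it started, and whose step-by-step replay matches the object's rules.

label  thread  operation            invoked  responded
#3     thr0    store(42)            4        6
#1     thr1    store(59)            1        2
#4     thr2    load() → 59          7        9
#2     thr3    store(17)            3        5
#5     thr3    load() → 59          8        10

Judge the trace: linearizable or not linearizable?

not linearizable

cut after 8 events: linearizable; cut after 9 events (#4 responds, time 9): not linearizable
2 orders of the 4 completed atomic register ops respect real time; none is legal
no escape via the 1 pending operation (#5): every completion choice fails
take #1, #2, #3, #4 (pending dropped): step 4 already fails, because #4 load() → 59 cannot occur there
take #1, #3, #2, #4 (pending dropped): step 4 already fails, because #4 load() → 59 cannot occur there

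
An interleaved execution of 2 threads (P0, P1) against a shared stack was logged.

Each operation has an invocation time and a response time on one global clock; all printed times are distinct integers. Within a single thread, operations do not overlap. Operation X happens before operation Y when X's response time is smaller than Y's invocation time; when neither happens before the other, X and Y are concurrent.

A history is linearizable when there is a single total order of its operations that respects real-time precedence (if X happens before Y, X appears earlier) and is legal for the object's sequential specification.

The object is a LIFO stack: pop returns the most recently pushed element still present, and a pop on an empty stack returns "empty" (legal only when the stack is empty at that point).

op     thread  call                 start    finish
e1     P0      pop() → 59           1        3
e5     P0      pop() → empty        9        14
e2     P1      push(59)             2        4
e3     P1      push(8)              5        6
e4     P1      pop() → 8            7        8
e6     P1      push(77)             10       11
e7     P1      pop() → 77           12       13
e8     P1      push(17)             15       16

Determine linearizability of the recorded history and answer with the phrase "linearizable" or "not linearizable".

linearizable

a witness: e2, e1, e3, e4, e5, e6, e7, e8
step 1: e2 push(59) — stack <59>
step 2: e1 pop() → 59 — stack <>
step 3: e3 push(8) — stack <8>
step 4: e4 pop() → 8 — stack <>
step 5: e5 pop() → empty — stack <>
step 6: e6 push(77) — stack <77>
step 7: e7 pop() → 77 — stack <>
step 8: e8 push(17) — stack <17>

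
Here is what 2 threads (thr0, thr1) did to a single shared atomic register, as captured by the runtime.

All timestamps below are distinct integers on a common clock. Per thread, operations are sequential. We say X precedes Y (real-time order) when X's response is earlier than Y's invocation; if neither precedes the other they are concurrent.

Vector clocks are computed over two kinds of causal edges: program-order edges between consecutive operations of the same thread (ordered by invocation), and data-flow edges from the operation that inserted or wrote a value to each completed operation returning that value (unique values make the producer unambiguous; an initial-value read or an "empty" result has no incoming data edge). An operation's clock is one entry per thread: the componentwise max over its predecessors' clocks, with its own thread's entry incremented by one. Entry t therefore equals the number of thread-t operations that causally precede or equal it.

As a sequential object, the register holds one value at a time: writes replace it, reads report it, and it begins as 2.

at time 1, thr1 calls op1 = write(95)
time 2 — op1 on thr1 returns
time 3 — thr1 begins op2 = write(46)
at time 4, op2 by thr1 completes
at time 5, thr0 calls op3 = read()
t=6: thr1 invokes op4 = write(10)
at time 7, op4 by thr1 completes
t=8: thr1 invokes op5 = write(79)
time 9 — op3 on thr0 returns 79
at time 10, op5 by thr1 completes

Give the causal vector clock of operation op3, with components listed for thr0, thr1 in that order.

(1, 4)

op1, invoked 1, has no incoming edges; only thr1's bump applies → (0, 1)
from VC(op1)=(0, 1), op2 (invoked 3) maxes components and bumps thr1 → (0, 2)
from VC(op2)=(0, 2), op4 (invoked 6) maxes components and bumps thr1 → (0, 3)
from VC(op4)=(0, 3), op5 (invoked 8) maxes components and bumps thr1 → (0, 4)
from VC(op5)=(0, 4), op3 (invoked 5) maxes components and bumps thr0 → (1, 4)
target: VC(op3) = (1, 4)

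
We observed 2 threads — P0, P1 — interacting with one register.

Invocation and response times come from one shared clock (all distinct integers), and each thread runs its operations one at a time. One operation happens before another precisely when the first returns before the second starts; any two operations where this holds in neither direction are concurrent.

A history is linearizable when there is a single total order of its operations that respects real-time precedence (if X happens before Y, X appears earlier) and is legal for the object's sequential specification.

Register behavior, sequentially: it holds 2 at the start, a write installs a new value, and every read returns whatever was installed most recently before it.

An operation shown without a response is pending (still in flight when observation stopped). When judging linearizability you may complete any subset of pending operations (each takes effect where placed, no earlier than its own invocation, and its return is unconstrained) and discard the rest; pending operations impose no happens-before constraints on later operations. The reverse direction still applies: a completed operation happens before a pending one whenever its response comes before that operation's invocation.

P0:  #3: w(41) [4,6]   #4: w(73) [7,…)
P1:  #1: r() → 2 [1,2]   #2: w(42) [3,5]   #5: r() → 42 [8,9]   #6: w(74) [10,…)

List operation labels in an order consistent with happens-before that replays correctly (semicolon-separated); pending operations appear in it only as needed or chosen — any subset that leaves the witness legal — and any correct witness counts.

#1; #3; #2; #5

step 1: #1 r() → 2 — value 2
step 2: #3 w(41) — value 41
step 3: #2 w(42) — value 42
step 4: #5 r() → 42 — value 42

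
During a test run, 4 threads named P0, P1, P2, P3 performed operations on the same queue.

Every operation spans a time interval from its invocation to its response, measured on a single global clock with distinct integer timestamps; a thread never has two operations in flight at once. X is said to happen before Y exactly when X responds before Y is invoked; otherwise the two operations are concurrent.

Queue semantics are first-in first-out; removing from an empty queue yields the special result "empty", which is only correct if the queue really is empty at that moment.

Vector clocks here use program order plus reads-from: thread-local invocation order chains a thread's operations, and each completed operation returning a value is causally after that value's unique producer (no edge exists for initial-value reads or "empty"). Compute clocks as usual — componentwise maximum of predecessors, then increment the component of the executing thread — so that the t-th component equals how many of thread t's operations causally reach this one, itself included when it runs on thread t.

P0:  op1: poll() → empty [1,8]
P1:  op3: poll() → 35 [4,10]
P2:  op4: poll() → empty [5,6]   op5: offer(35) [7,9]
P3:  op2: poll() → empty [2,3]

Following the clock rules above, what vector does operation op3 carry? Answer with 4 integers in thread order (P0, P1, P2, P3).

(0, 1, 2, 0)

root op op2, invoked 2: fresh clock plus P3's own tick → (0, 0, 0, 1)
root op op4, invoked 5: fresh clock plus P2's own tick → (0, 0, 1, 0)
root op op1, invoked 1: fresh clock plus P0's own tick → (1, 0, 0, 0)
merge at op5 (invoked 7): VC(op4)=(0, 0, 1, 0), own-thread bump on P2 → (0, 0, 2, 0)
merge at op3 (invoked 4): VC(op5)=(0, 0, 2, 0), own-thread bump on P1 → (0, 1, 2, 0)
target: VC(op3) = (0, 1, 2, 0)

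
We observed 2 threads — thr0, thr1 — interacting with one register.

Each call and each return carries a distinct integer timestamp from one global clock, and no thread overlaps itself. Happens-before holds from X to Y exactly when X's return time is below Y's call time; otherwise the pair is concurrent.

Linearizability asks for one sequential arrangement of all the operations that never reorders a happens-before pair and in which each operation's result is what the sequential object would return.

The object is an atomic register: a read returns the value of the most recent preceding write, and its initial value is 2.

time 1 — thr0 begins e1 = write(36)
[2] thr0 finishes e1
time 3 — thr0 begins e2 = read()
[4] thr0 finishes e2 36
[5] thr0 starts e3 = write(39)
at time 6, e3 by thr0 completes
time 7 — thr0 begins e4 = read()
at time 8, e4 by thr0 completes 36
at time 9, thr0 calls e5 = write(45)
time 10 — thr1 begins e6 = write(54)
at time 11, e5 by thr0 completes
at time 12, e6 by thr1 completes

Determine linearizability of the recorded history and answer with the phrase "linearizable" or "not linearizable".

already the first 8 events (up to e4's response at time 8) admit no linearization; the first 7 still do
one real-time candidate order over the 4 completed operations — the register replay rejects it
sample order e1, e2, e3, e4 stalls at step 4 — e4 read() → 36 has no legal effect

not linearizable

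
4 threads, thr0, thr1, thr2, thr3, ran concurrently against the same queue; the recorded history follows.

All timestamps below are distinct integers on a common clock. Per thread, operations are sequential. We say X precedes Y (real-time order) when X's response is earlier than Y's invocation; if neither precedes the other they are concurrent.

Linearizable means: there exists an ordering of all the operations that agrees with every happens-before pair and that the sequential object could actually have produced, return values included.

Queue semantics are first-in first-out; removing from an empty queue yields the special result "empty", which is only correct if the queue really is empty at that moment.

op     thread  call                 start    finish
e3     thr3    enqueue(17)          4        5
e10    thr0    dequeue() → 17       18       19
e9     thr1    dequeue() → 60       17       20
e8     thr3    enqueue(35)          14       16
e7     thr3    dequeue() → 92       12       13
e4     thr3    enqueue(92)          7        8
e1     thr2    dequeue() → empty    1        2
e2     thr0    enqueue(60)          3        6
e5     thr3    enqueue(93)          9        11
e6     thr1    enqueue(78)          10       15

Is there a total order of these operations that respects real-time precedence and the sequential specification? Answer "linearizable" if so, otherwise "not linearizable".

not linearizable

prefix check: 1..12 passes, 1..13 fails once e7's time-13 response joins
6 completed operations, 2 real-time-consistent orders — every queue replay fails
every completion of the 1 pending operation (e6) was checked; none linearizes
for example e1, e2, e3, e4, e5, e7 (pending dropped) fails at step 6: e7 dequeue() → 92 is not legal there
for example e1, e3, e2, e4, e5, e7 (pending dropped) fails at step 6: e7 dequeue() → 92 is not legal there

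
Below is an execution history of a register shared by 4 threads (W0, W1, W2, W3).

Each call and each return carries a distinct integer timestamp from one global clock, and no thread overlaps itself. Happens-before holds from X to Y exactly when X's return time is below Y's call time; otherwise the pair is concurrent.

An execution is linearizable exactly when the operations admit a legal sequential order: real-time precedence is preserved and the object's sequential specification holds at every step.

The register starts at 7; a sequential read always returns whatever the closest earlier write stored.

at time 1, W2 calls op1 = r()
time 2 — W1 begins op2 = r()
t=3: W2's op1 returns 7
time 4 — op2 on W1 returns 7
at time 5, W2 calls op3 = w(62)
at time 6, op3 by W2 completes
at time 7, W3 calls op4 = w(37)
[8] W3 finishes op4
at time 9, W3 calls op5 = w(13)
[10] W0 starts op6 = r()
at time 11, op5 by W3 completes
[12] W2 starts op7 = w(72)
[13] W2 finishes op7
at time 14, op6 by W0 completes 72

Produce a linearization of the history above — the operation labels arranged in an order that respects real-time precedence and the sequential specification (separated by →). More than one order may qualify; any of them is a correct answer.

op1 → op2 → op3 → op4 → op5 → op7 → op6

step 1: op1 r() → 7 — value 7
step 2: op2 r() → 7 — value 7
step 3: op3 w(62) — value 62
step 4: op4 w(37) — value 37
step 5: op5 w(13) — value 13
step 6: op7 w(72) — value 72
step 7: op6 r() → 72 — value 72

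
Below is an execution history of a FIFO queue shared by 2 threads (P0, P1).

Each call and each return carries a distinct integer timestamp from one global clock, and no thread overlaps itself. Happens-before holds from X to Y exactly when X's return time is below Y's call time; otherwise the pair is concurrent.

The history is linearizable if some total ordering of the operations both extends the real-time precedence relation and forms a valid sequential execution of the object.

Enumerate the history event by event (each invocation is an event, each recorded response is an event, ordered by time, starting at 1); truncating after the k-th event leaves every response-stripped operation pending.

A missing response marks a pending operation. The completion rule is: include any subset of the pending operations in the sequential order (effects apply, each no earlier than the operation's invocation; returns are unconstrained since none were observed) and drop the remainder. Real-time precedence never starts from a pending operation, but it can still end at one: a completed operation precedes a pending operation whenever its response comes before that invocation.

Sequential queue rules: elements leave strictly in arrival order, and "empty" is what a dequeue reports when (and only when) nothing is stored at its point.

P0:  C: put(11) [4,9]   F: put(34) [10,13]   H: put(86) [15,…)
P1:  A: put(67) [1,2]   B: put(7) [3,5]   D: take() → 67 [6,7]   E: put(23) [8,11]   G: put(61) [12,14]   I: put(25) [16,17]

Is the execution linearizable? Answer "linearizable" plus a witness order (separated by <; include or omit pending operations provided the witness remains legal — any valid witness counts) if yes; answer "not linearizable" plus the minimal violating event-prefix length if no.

linearizable — witness: A < B < C < D < E < F < G < H < I

1. A put(67), leaving queue <67>
2. B put(7), leaving queue <67,7>
3. C put(11), leaving queue <67,7,11>
4. D take() → 67, leaving queue <7,11>
5. E put(23), leaving queue <7,11,23>
6. F put(34), leaving queue <7,11,23,34>
7. G put(61), leaving queue <7,11,23,34,61>
8. H put(86) (pending, included), leaving queue <7,11,23,34,61,86>
9. I put(25), leaving queue <7,11,23,34,61,86,25>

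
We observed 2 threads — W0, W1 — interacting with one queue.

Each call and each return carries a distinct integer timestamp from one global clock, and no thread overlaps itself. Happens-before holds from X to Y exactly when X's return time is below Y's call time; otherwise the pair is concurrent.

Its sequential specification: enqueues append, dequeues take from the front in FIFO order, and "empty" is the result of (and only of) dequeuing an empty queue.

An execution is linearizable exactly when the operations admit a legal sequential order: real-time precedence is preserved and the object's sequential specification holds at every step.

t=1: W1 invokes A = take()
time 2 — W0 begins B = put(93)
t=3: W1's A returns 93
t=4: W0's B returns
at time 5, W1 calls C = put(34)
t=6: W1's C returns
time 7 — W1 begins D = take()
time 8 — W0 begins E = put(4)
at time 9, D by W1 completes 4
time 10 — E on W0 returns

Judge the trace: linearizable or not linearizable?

through event 8 a valid linearization exists; event 9 (D responding at time 9) ends that
4 completed operations, 2 real-time-consistent orders — every queue replay fails
include/drop combinations of the 1 pending operation (E) were all tried; none helps
sample order A, B, C, D (pending dropped) stalls at step 1 — A take() → 93 has no legal effect
sample order B, A, C, D (pending dropped) stalls at step 4 — D take() → 4 has no legal effect

not linearizable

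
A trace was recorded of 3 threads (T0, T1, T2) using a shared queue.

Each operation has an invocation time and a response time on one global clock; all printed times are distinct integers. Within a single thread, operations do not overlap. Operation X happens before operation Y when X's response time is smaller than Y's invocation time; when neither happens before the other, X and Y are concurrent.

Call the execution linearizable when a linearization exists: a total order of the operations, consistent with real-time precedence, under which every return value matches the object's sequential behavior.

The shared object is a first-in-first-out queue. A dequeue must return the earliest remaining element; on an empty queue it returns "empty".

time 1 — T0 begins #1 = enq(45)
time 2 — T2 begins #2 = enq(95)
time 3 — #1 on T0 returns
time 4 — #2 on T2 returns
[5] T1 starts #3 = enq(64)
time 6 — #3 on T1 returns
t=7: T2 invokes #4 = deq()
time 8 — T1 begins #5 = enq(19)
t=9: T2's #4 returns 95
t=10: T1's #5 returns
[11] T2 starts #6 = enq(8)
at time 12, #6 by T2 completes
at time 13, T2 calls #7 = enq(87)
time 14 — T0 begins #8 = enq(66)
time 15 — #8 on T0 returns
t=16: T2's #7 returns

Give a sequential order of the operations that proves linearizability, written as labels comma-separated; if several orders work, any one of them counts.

1. #2 enq(95), leaving queue <95>
2. #1 enq(45), leaving queue <95,45>
3. #3 enq(64), leaving queue <95,45,64>
4. #4 deq() → 95, leaving queue <45,64>
5. #5 enq(19), leaving queue <45,64,19>
6. #6 enq(8), leaving queue <45,64,19,8>
7. #7 enq(87), leaving queue <45,64,19,8,87>
8. #8 enq(66), leaving queue <45,64,19,8,87,66>

#2, #1, #3, #4, #5, #6, #7, #8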